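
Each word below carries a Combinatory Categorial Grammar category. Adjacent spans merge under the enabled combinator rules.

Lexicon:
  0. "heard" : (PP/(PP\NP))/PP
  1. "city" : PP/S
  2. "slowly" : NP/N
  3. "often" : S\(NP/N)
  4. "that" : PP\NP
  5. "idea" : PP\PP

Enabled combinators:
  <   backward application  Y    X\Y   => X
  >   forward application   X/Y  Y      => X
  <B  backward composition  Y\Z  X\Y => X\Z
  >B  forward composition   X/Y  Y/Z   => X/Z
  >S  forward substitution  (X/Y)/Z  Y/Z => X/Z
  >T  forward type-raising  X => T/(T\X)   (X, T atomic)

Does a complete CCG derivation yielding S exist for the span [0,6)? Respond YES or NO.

NO

(PP/(PP\NP))/PP PP/S NP/N S\(NP/N) PP\NP PP\PP
CKY chart[0,6] = {N/(N\PP), NP/(NP\PP), PP, PP/(PP\PP), S/(S\PP)}; S ∉ chart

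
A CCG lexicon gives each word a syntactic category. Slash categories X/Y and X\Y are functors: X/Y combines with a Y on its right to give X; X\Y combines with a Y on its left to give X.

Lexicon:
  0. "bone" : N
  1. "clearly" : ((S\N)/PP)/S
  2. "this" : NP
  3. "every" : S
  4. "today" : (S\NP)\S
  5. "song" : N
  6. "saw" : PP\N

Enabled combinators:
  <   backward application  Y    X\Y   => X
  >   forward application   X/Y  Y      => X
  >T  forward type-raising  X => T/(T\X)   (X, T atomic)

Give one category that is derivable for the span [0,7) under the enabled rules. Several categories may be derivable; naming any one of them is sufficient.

S

[0,7] S   >
  [0,1] S/(S\N)   >T
    [0,1] "bone" : N
  [1,7] S\N   >
    [1,5] (S\N)/PP   >
      [1,2] "clearly" : ((S\N)/PP)/S
      [2,5] S   <
        [2,3] "this" : NP
        [3,5] S\NP   <
          [3,4] "every" : S
          [4,5] "today" : (S\NP)\S
    [5,7] PP   <
      [5,6] "song" : N
      [6,7] "saw" : PP\N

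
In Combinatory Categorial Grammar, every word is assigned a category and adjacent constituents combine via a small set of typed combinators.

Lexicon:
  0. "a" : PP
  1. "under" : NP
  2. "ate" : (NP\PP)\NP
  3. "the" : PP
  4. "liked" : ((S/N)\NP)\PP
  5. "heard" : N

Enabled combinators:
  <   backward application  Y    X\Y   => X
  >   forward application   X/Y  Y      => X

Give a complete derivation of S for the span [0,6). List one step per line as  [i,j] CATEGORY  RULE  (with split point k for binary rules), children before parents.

[0,6] S   >
  [0,5] S/N   <
    [0,3] NP   <
      [0,1] "a" : PP
      [1,3] NP\PP   <
        [1,2] "under" : NP
        [2,3] "ate" : (NP\PP)\NP
    [3,5] (S/N)\NP   <
      [3,4] "the" : PP
      [4,5] "liked" : ((S/N)\NP)\PP
  [5,6] "heard" : N

[0,1] PP  lex  "a"
[1,2] NP  lex  "under"
[2,3] (NP\PP)\NP  lex  "ate"
[1,3] NP\PP  <  k=2
[0,3] NP  <  k=1
[3,4] PP  lex  "the"
[4,5] ((S/N)\NP)\PP  lex  "liked"
[3,5] (S/N)\NP  <  k=4
[0,5] S/N  <  k=3
[5,6] N  lex  "heard"
[0,6] S  >  k=5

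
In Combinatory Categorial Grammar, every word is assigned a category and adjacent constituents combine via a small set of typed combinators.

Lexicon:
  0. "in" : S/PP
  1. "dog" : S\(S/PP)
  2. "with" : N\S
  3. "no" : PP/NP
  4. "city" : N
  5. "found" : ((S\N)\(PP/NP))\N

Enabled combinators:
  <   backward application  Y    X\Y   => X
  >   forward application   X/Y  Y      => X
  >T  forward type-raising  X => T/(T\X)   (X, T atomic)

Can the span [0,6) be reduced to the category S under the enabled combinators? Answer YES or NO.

YES

[0,6] S   <
  [0,3] N   <
    [0,2] S   <
      [0,1] "in" : S/PP
      [1,2] "dog" : S\(S/PP)
    [2,3] "with" : N\S
  [3,6] S\N   <
    [3,4] "no" : PP/NP
    [4,6] (S\N)\(PP/NP)   <
      [4,5] "city" : N
      [5,6] "found" : ((S\N)\(PP/NP))\N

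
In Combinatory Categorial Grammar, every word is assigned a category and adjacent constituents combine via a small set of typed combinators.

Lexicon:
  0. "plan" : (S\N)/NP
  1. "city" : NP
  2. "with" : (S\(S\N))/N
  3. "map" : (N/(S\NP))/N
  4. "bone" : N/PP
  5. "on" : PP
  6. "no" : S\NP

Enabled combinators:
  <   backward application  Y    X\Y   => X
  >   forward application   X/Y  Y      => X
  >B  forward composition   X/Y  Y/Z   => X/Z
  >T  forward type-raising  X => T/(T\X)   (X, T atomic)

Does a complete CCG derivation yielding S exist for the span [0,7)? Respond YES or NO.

YES

[0,7] S   <
  [0,2] S\N   >
    [0,1] "plan" : (S\N)/NP
    [1,2] "city" : NP
  [2,7] S\(S\N)   >
    [2,3] "with" : (S\(S\N))/N
    [3,7] N   >
      [3,6] N/(S\NP)   >
        [3,4] "map" : (N/(S\NP))/N
        [4,6] N   >
          [4,5] "bone" : N/PP
          [5,6] "on" : PP
      [6,7] "no" : S\NP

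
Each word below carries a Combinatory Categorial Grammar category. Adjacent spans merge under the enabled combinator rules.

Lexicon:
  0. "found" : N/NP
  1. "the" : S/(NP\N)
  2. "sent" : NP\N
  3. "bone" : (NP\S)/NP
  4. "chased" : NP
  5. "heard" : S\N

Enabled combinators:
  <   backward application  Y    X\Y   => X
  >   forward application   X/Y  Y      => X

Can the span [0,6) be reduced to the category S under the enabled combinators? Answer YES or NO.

[0,6] S   <
  [0,5] N   >
    [0,1] "found" : N/NP
    [1,5] NP   <
      [1,3] S   >
        [1,2] "the" : S/(NP\N)
        [2,3] "sent" : NP\N
      [3,5] NP\S   >
        [3,4] "bone" : (NP\S)/NP
        [4,5] "chased" : NP
  [5,6] "heard" : S\N

YES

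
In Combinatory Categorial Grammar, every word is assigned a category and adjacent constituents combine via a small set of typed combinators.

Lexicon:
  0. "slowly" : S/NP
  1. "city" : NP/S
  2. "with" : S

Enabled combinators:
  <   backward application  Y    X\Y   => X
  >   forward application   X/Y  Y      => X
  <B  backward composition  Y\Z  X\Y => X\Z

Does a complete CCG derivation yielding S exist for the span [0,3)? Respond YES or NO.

YES

[0,3] S   >
  [0,1] "slowly" : S/NP
  [1,3] NP   >
    [1,2] "city" : NP/S
    [2,3] "with" : S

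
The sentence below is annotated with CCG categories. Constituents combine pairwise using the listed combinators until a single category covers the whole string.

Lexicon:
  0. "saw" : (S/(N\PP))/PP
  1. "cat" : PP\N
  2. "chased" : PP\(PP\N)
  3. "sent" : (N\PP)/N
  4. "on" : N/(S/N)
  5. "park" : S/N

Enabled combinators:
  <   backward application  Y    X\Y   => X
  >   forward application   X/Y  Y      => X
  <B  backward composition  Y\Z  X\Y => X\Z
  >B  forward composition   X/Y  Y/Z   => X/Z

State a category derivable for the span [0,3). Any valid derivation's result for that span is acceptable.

[0,6] S   >
  [0,3] S/(N\PP)   >
    [0,1] "saw" : (S/(N\PP))/PP
    [1,3] PP   <
      [1,2] "cat" : PP\N
      [2,3] "chased" : PP\(PP\N)
  [3,6] N\PP   >
    [3,4] "sent" : (N\PP)/N
    [4,6] N   >
      [4,5] "on" : N/(S/N)
      [5,6] "park" : S/N

S/(N\PP)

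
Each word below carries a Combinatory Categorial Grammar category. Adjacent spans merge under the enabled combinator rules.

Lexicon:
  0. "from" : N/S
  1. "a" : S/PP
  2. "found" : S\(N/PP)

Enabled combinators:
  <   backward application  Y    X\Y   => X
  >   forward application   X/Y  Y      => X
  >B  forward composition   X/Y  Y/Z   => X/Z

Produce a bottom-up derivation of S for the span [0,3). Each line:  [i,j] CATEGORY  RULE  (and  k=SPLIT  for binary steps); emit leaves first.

[0,1] N/S  lex  "from"
[1,2] S/PP  lex  "a"
[0,2] N/PP  >B  k=1
[2,3] S\(N/PP)  lex  "found"
[0,3] S  <  k=2

[0,3] S   <
  [0,2] N/PP   >B
    [0,1] "from" : N/S
    [1,2] "a" : S/PP
  [2,3] "found" : S\(N/PP)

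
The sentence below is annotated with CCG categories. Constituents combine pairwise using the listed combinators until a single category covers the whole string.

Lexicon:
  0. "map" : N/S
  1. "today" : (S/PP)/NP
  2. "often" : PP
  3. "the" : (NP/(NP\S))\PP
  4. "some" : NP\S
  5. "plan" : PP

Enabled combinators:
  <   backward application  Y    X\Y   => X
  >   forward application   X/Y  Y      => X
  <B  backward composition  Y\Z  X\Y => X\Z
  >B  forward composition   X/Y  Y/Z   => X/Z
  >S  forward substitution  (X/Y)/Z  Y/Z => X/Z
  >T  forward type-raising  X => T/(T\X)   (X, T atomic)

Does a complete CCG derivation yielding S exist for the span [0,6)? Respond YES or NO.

NO

N/S (S/PP)/NP PP (NP/(NP\S))\PP NP\S PP
CKY chart[0,6] = {N, N/(N\N), N/(PP\PP), N/(S\S), NP/(NP\N), PP/(PP\N), S/(S\N)}; S ∉ chart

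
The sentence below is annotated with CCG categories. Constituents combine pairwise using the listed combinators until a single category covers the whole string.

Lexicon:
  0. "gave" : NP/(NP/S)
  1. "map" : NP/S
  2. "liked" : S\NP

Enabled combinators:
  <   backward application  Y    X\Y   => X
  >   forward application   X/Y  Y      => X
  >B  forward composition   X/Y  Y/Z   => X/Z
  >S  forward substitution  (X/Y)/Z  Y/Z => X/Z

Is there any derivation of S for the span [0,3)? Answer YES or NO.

[0,3] S   <
  [0,2] NP   >
    [0,1] "gave" : NP/(NP/S)
    [1,2] "map" : NP/S
  [2,3] "liked" : S\NP

YES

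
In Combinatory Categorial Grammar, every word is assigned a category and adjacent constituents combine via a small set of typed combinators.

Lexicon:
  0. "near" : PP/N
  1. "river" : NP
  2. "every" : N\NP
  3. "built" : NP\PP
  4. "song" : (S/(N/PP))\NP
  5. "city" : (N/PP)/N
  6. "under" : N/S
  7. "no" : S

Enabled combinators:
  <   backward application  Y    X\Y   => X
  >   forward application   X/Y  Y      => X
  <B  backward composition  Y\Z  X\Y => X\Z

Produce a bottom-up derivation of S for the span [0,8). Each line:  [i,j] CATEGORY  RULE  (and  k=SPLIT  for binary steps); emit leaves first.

[0,1] PP/N  lex  "near"
[1,2] NP  lex  "river"
[2,3] N\NP  lex  "every"
[1,3] N  <  k=2
[0,3] PP  >  k=1
[3,4] NP\PP  lex  "built"
[0,4] NP  <  k=3
[4,5] (S/(N/PP))\NP  lex  "song"
[0,5] S/(N/PP)  <  k=4
[5,6] (N/PP)/N  lex  "city"
[6,7] N/S  lex  "under"
[7,8] S  lex  "no"
[6,8] N  >  k=7
[5,8] N/PP  >  k=6
[0,8] S  >  k=5

[0,8] S   >
  [0,5] S/(N/PP)   <
    [0,4] NP   <
      [0,3] PP   >
        [0,1] "near" : PP/N
        [1,3] N   <
          [1,2] "river" : NP
          [2,3] "every" : N\NP
      [3,4] "built" : NP\PP
    [4,5] "song" : (S/(N/PP))\NP
  [5,8] N/PP   >
    [5,6] "city" : (N/PP)/N
    [6,8] N   >
      [6,7] "under" : N/S
      [7,8] "no" : S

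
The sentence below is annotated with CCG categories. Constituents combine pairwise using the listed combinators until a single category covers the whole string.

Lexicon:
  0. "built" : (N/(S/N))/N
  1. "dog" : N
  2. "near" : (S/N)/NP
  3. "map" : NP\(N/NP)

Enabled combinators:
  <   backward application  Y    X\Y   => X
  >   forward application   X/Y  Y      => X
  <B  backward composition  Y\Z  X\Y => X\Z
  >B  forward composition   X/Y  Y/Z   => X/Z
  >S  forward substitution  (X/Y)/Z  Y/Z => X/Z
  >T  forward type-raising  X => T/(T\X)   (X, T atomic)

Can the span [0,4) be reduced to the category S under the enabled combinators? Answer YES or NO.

NO

(N/(S/N))/N N (S/N)/NP NP\(N/NP)
CKY chart[0,4] = {N/(N\NP), NP, NP/(NP\NP), PP/(PP\NP), S/(S\NP)}; S ∉ chart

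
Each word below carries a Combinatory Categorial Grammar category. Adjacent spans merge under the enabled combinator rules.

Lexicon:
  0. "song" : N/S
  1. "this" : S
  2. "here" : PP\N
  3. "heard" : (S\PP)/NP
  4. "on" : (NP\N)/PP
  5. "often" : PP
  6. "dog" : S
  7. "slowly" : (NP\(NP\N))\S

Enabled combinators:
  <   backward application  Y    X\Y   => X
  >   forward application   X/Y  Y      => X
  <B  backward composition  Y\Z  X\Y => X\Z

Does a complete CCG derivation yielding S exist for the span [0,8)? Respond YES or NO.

YES

[0,8] S   <
  [0,3] PP   <
    [0,2] N   >
      [0,1] "song" : N/S
      [1,2] "this" : S
    [2,3] "here" : PP\N
  [3,8] S\PP   >
    [3,4] "heard" : (S\PP)/NP
    [4,8] NP   <
      [4,6] NP\N   >
        [4,5] "on" : (NP\N)/PP
        [5,6] "often" : PP
      [6,8] NP\(NP\N)   <
        [6,7] "dog" : S
        [7,8] "slowly" : (NP\(NP\N))\S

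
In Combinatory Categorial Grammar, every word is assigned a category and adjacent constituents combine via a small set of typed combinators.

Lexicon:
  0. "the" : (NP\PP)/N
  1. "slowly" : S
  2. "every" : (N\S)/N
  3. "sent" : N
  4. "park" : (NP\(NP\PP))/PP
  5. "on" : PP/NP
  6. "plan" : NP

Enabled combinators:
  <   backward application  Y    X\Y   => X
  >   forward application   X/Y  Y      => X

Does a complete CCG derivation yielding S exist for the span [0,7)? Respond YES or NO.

NO

(NP\PP)/N S (N\S)/N N (NP\(NP\PP))/PP PP/NP NP
CKY chart[0,7] = {NP}; S ∉ chart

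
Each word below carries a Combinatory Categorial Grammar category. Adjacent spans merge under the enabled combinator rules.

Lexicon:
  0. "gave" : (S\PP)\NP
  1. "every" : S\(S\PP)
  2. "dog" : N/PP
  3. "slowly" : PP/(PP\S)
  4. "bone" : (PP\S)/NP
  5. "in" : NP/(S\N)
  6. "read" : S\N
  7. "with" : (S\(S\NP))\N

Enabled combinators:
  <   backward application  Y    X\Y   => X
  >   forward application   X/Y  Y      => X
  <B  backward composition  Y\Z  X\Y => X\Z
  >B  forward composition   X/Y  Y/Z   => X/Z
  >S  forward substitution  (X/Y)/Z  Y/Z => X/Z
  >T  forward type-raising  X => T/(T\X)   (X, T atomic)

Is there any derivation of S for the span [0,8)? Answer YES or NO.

[0,8] S   <
  [0,2] S\NP   <B
    [0,1] "gave" : (S\PP)\NP
    [1,2] "every" : S\(S\PP)
  [2,8] S\(S\NP)   <
    [2,7] N   >
      [2,3] "dog" : N/PP
      [3,7] PP   >
        [3,4] "slowly" : PP/(PP\S)
        [4,7] PP\S   >
          [4,5] "bone" : (PP\S)/NP
          [5,7] NP   >
            [5,6] "in" : NP/(S\N)
            [6,7] "read" : S\N
    [7,8] "with" : (S\(S\NP))\N

YES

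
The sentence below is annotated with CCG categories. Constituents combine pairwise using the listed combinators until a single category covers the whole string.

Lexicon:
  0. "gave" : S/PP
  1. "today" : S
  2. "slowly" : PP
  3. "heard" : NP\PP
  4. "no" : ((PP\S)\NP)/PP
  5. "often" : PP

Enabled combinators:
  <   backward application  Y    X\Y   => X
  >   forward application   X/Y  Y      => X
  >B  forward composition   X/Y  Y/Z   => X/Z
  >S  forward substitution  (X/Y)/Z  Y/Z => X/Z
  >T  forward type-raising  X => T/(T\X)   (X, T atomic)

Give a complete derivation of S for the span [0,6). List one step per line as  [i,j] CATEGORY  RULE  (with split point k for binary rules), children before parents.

[0,1] S/PP  lex  "gave"
[1,2] S  lex  "today"
[1,2] PP/(PP\S)  >T
[2,3] PP  lex  "slowly"
[3,4] NP\PP  lex  "heard"
[2,4] NP  <  k=3
[4,5] ((PP\S)\NP)/PP  lex  "no"
[5,6] PP  lex  "often"
[4,6] (PP\S)\NP  >  k=5
[2,6] PP\S  <  k=4
[1,6] PP  >  k=2
[0,6] S  >  k=1

[0,6] S   >
  [0,1] "gave" : S/PP
  [1,6] PP   >
    [1,2] PP/(PP\S)   >T
      [1,2] "today" : S
    [2,6] PP\S   <
      [2,4] NP   <
        [2,3] "slowly" : PP
        [3,4] "heard" : NP\PP
      [4,6] (PP\S)\NP   >
        [4,5] "no" : ((PP\S)\NP)/PP
        [5,6] "often" : PP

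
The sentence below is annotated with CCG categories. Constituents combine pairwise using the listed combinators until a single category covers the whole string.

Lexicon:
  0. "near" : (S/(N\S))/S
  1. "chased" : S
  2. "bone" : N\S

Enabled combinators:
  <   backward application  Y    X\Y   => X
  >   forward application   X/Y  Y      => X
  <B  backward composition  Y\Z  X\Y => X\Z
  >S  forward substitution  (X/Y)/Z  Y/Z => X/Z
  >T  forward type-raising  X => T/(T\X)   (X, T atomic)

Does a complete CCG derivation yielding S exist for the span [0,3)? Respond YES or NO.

YES

[0,3] S   >
  [0,2] S/(N\S)   >
    [0,1] "near" : (S/(N\S))/S
    [1,2] "chased" : S
  [2,3] "bone" : N\S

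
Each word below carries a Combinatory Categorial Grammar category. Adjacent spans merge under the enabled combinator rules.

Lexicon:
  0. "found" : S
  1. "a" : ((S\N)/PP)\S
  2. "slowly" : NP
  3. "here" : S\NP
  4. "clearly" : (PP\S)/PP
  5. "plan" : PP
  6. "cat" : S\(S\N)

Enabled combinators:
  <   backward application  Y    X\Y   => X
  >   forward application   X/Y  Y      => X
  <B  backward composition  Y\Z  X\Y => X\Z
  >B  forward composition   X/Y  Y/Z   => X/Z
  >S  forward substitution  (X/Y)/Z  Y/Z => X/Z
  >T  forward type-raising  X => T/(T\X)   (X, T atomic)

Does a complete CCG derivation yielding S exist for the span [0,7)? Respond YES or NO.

[0,7] S   <
  [0,6] S\N   >
    [0,2] (S\N)/PP   <
      [0,1] "found" : S
      [1,2] "a" : ((S\N)/PP)\S
    [2,6] PP   <
      [2,4] S   >
        [2,3] S/(S\NP)   >T
          [2,3] "slowly" : NP
        [3,4] "here" : S\NP
      [4,6] PP\S   >
        [4,5] "clearly" : (PP\S)/PP
        [5,6] "plan" : PP
  [6,7] "cat" : S\(S\N)

YES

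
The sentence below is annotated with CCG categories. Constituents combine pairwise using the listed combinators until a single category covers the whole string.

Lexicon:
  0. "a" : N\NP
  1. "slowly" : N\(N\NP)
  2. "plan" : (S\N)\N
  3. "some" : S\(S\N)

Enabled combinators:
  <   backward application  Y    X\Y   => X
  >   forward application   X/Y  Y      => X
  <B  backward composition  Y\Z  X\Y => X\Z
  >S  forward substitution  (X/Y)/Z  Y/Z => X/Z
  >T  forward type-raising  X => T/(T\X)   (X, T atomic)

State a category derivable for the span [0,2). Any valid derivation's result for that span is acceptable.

N

[0,4] S   <
  [0,3] S\N   <
    [0,2] N   <
      [0,1] "a" : N\NP
      [1,2] "slowly" : N\(N\NP)
    [2,3] "plan" : (S\N)\N
  [3,4] "some" : S\(S\N)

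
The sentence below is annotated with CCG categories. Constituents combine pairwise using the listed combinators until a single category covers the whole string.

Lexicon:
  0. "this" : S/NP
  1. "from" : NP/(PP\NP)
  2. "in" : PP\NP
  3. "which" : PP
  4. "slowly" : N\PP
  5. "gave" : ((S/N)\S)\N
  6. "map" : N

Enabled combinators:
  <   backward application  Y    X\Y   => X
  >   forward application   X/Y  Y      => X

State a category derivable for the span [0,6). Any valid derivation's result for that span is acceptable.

[0,7] S   >
  [0,6] S/N   <
    [0,3] S   >
      [0,1] "this" : S/NP
      [1,3] NP   >
        [1,2] "from" : NP/(PP\NP)
        [2,3] "in" : PP\NP
    [3,6] (S/N)\S   <
      [3,5] N   <
        [3,4] "which" : PP
        [4,5] "slowly" : N\PP
      [5,6] "gave" : ((S/N)\S)\N
  [6,7] "map" : N

S/N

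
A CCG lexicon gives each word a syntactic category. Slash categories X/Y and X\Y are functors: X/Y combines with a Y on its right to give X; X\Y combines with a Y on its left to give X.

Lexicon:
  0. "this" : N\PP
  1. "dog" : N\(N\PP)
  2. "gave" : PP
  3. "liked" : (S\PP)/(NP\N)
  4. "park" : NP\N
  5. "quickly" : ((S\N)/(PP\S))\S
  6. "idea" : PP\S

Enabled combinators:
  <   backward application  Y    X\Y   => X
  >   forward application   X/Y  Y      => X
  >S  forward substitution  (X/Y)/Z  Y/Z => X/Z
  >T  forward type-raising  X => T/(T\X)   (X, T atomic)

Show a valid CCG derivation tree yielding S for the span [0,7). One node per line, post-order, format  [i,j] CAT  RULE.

[0,7] S   <
  [0,2] N   <
    [0,1] "this" : N\PP
    [1,2] "dog" : N\(N\PP)
  [2,7] S\N   >
    [2,6] (S\N)/(PP\S)   <
      [2,5] S   <
        [2,3] "gave" : PP
        [3,5] S\PP   >
          [3,4] "liked" : (S\PP)/(NP\N)
          [4,5] "park" : NP\N
      [5,6] "quickly" : ((S\N)/(PP\S))\S
    [6,7] "idea" : PP\S

[0,1] N\PP  lex  "this"
[1,2] N\(N\PP)  lex  "dog"
[0,2] N  <  k=1
[2,3] PP  lex  "gave"
[3,4] (S\PP)/(NP\N)  lex  "liked"
[4,5] NP\N  lex  "park"
[3,5] S\PP  >  k=4
[2,5] S  <  k=3
[5,6] ((S\N)/(PP\S))\S  lex  "quickly"
[2,6] (S\N)/(PP\S)  <  k=5
[6,7] PP\S  lex  "idea"
[2,7] S\N  >  k=6
[0,7] S  <  k=2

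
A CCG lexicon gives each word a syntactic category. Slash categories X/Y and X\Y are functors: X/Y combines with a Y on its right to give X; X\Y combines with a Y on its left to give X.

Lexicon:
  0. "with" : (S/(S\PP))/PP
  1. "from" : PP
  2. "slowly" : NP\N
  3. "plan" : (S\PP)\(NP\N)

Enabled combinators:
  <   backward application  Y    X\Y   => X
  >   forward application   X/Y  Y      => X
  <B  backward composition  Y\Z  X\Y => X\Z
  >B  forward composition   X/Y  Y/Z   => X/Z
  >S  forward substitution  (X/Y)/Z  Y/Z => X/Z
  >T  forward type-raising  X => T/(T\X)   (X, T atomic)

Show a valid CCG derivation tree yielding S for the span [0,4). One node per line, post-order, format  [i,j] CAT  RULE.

[0,4] S   >
  [0,2] S/(S\PP)   >
    [0,1] "with" : (S/(S\PP))/PP
    [1,2] "from" : PP
  [2,4] S\PP   <
    [2,3] "slowly" : NP\N
    [3,4] "plan" : (S\PP)\(NP\N)

[0,1] (S/(S\PP))/PP  lex  "with"
[1,2] PP  lex  "from"
[0,2] S/(S\PP)  >  k=1
[2,3] NP\N  lex  "slowly"
[3,4] (S\PP)\(NP\N)  lex  "plan"
[2,4] S\PP  <  k=3
[0,4] S  >  k=2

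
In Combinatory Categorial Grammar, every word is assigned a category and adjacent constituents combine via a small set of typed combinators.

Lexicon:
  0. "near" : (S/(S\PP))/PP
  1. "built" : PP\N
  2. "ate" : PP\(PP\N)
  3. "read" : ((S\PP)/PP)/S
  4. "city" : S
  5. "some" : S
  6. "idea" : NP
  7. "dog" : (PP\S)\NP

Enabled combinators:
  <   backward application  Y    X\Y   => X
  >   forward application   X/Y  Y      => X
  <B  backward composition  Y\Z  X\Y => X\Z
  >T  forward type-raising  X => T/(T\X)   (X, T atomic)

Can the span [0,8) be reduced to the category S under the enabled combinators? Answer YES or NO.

[0,8] S   >
  [0,3] S/(S\PP)   >
    [0,1] "near" : (S/(S\PP))/PP
    [1,3] PP   <
      [1,2] "built" : PP\N
      [2,3] "ate" : PP\(PP\N)
  [3,8] S\PP   >
    [3,5] (S\PP)/PP   >
      [3,4] "read" : ((S\PP)/PP)/S
      [4,5] "city" : S
    [5,8] PP   <
      [5,6] "some" : S
      [6,8] PP\S   <
        [6,7] "idea" : NP
        [7,8] "dog" : (PP\S)\NP

YES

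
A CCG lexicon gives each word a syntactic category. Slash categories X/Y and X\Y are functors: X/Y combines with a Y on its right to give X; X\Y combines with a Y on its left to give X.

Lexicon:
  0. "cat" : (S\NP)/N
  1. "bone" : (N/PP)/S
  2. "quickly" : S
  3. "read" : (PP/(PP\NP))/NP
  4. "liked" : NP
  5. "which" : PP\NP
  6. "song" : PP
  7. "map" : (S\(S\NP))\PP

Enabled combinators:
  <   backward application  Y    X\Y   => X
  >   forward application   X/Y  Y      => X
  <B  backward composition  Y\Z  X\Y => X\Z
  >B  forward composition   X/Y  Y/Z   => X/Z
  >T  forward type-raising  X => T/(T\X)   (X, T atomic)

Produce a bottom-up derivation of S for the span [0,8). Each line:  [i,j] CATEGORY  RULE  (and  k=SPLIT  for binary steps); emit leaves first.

[0,1] (S\NP)/N  lex  "cat"
[1,2] (N/PP)/S  lex  "bone"
[2,3] S  lex  "quickly"
[1,3] N/PP  >  k=2
[3,4] (PP/(PP\NP))/NP  lex  "read"
[4,5] NP  lex  "liked"
[3,5] PP/(PP\NP)  >  k=4
[5,6] PP\NP  lex  "which"
[3,6] PP  >  k=5
[1,6] N  >  k=3
[0,6] S\NP  >  k=1
[6,7] PP  lex  "song"
[7,8] (S\(S\NP))\PP  lex  "map"
[6,8] S\(S\NP)  <  k=7
[0,8] S  <  k=6

[0,8] S   <
  [0,6] S\NP   >
    [0,1] "cat" : (S\NP)/N
    [1,6] N   >
      [1,3] N/PP   >
        [1,2] "bone" : (N/PP)/S
        [2,3] "quickly" : S
      [3,6] PP   >
        [3,5] PP/(PP\NP)   >
          [3,4] "read" : (PP/(PP\NP))/NP
          [4,5] "liked" : NP
        [5,6] "which" : PP\NP
  [6,8] S\(S\NP)   <
    [6,7] "song" : PP
    [7,8] "map" : (S\(S\NP))\PP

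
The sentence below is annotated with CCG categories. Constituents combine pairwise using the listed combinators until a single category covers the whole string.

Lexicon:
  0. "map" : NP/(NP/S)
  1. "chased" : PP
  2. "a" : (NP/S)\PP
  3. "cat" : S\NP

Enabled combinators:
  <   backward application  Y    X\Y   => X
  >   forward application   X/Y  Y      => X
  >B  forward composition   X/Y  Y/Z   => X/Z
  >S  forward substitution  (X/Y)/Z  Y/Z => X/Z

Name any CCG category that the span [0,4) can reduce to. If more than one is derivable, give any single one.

S

[0,4] S   <
  [0,3] NP   >
    [0,1] "map" : NP/(NP/S)
    [1,3] NP/S   <
      [1,2] "chased" : PP
      [2,3] "a" : (NP/S)\PP
  [3,4] "cat" : S\NP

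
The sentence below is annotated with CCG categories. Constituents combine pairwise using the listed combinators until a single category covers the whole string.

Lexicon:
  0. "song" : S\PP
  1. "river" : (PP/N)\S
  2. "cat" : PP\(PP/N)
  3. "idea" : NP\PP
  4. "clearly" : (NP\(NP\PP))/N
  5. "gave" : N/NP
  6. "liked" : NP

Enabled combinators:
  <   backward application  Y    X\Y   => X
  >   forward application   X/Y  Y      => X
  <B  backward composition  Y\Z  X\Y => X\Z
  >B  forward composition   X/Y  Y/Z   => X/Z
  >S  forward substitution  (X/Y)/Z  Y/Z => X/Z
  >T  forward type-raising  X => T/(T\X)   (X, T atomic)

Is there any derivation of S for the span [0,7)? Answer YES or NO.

S\PP (PP/N)\S PP\(PP/N) NP\PP (NP\(NP\PP))/N N/NP NP
CKY chart[0,7] = {N/(N\NP), NP, NP/(NP\NP), PP/(PP\NP), S/(S\NP)}; S ∉ chart

NO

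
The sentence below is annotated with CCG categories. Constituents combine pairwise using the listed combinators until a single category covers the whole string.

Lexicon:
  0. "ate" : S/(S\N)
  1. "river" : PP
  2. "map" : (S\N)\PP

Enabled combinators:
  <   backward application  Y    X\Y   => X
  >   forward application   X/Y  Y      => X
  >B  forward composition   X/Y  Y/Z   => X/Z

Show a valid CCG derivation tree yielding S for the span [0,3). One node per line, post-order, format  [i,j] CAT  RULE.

[0,1] S/(S\N)  lex  "ate"
[1,2] PP  lex  "river"
[2,3] (S\N)\PP  lex  "map"
[1,3] S\N  <  k=2
[0,3] S  >  k=1

[0,3] S   >
  [0,1] "ate" : S/(S\N)
  [1,3] S\N   <
    [1,2] "river" : PP
    [2,3] "map" : (S\N)\PP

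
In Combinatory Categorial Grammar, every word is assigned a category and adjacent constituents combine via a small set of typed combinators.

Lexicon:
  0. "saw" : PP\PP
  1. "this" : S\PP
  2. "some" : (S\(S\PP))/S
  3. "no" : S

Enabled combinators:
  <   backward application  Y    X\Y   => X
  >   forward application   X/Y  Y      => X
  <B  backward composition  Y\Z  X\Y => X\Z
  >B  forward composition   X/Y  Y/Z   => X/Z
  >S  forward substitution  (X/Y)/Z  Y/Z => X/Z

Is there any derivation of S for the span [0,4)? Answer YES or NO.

YES

[0,4] S   <
  [0,2] S\PP   <B
    [0,1] "saw" : PP\PP
    [1,2] "this" : S\PP
  [2,4] S\(S\PP)   >
    [2,3] "some" : (S\(S\PP))/S
    [3,4] "no" : S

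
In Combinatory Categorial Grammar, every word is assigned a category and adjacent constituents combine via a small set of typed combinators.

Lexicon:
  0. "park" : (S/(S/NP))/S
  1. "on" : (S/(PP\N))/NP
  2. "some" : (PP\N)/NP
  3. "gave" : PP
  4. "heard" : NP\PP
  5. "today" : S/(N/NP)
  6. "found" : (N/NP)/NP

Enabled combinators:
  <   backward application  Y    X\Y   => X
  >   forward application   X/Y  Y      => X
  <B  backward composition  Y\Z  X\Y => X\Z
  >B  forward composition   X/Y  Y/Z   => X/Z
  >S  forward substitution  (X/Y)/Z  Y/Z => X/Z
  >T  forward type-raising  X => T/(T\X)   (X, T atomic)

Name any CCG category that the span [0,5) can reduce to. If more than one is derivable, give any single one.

S/(S/NP)

[0,7] S   >
  [0,5] S/(S/NP)   >
    [0,1] "park" : (S/(S/NP))/S
    [1,5] S   >
      [1,3] S/NP   >S
        [1,2] "on" : (S/(PP\N))/NP
        [2,3] "some" : (PP\N)/NP
      [3,5] NP   <
        [3,4] "gave" : PP
        [4,5] "heard" : NP\PP
  [5,7] S/NP   >B
    [5,6] "today" : S/(N/NP)
    [6,7] "found" : (N/NP)/NP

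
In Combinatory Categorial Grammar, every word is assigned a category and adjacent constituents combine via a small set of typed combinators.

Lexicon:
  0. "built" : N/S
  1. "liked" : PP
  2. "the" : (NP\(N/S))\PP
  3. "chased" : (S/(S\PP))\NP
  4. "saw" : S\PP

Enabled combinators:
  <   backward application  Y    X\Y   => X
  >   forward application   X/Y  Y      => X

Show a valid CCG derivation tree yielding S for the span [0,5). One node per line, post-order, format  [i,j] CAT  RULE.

[0,5] S   >
  [0,4] S/(S\PP)   <
    [0,3] NP   <
      [0,1] "built" : N/S
      [1,3] NP\(N/S)   <
        [1,2] "liked" : PP
        [2,3] "the" : (NP\(N/S))\PP
    [3,4] "chased" : (S/(S\PP))\NP
  [4,5] "saw" : S\PP

[0,1] N/S  lex  "built"
[1,2] PP  lex  "liked"
[2,3] (NP\(N/S))\PP  lex  "the"
[1,3] NP\(N/S)  <  k=2
[0,3] NP  <  k=1
[3,4] (S/(S\PP))\NP  lex  "chased"
[0,4] S/(S\PP)  <  k=3
[4,5] S\PP  lex  "saw"
[0,5] S  >  k=4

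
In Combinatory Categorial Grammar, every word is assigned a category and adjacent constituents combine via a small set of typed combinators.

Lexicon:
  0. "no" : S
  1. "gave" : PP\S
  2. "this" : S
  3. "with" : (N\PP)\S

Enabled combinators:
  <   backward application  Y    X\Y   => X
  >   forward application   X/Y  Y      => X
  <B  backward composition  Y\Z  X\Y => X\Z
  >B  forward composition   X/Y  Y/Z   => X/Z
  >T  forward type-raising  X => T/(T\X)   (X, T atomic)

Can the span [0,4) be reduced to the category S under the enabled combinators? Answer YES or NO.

NO

S PP\S S (N\PP)\S
CKY chart[0,4] = {N, N/(N\N), NP/(NP\N), PP/(PP\N), S/(S\N)}; S ∉ chart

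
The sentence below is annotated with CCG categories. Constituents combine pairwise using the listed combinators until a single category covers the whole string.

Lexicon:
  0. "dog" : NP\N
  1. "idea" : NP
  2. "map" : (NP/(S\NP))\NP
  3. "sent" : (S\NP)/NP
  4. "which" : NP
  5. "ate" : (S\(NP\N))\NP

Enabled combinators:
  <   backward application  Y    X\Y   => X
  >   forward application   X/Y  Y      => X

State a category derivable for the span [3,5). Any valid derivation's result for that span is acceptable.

S\NP

[0,6] S   <
  [0,1] "dog" : NP\N
  [1,6] S\(NP\N)   <
    [1,5] NP   >
      [1,3] NP/(S\NP)   <
        [1,2] "idea" : NP
        [2,3] "map" : (NP/(S\NP))\NP
      [3,5] S\NP   >
        [3,4] "sent" : (S\NP)/NP
        [4,5] "which" : NP
    [5,6] "ate" : (S\(NP\N))\NP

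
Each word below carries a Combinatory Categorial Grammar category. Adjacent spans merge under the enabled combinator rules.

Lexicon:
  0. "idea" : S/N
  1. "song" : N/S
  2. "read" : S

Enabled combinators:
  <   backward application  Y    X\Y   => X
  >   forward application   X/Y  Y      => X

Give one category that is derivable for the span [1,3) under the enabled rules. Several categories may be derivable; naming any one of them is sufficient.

[0,3] S   >
  [0,1] "idea" : S/N
  [1,3] N   >
    [1,2] "song" : N/S
    [2,3] "read" : S

N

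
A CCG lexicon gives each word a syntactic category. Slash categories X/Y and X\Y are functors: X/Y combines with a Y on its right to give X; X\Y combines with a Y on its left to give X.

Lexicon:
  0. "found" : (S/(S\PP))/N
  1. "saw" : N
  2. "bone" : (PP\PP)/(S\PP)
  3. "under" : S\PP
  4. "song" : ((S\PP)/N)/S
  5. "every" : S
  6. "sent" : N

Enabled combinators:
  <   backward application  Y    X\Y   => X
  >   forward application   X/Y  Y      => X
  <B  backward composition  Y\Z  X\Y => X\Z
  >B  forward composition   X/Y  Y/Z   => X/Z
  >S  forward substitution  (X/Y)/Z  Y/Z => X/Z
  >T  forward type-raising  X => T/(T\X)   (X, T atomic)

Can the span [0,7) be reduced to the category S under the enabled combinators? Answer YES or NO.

YES

[0,7] S   >
  [0,2] S/(S\PP)   >
    [0,1] "found" : (S/(S\PP))/N
    [1,2] "saw" : N
  [2,7] S\PP   <B
    [2,4] PP\PP   >
      [2,3] "bone" : (PP\PP)/(S\PP)
      [3,4] "under" : S\PP
    [4,7] S\PP   >
      [4,6] (S\PP)/N   >
        [4,5] "song" : ((S\PP)/N)/S
        [5,6] "every" : S
      [6,7] "sent" : N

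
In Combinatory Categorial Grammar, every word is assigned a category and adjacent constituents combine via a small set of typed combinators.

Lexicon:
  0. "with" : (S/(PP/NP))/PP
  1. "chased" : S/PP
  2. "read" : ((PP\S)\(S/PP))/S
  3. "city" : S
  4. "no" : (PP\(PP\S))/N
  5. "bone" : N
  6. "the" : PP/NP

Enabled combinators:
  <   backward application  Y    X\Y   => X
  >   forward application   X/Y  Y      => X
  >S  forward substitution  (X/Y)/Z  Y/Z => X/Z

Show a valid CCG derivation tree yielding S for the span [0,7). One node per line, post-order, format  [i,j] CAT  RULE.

[0,7] S   >
  [0,6] S/(PP/NP)   >
    [0,1] "with" : (S/(PP/NP))/PP
    [1,6] PP   <
      [1,4] PP\S   <
        [1,2] "chased" : S/PP
        [2,4] (PP\S)\(S/PP)   >
          [2,3] "read" : ((PP\S)\(S/PP))/S
          [3,4] "city" : S
      [4,6] PP\(PP\S)   >
        [4,5] "no" : (PP\(PP\S))/N
        [5,6] "bone" : N
  [6,7] "the" : PP/NP

[0,1] (S/(PP/NP))/PP  lex  "with"
[1,2] S/PP  lex  "chased"
[2,3] ((PP\S)\(S/PP))/S  lex  "read"
[3,4] S  lex  "city"
[2,4] (PP\S)\(S/PP)  >  k=3
[1,4] PP\S  <  k=2
[4,5] (PP\(PP\S))/N  lex  "no"
[5,6] N  lex  "bone"
[4,6] PP\(PP\S)  >  k=5
[1,6] PP  <  k=4
[0,6] S/(PP/NP)  >  k=1
[6,7] PP/NP  lex  "the"
[0,7] S  >  k=6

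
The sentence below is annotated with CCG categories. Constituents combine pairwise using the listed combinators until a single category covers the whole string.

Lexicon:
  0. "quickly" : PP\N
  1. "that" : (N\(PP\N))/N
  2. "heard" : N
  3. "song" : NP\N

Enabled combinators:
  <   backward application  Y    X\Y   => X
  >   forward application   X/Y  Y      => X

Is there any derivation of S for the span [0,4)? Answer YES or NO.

PP\N (N\(PP\N))/N N NP\N
CKY chart[0,4] = {NP}; S ∉ chart

NO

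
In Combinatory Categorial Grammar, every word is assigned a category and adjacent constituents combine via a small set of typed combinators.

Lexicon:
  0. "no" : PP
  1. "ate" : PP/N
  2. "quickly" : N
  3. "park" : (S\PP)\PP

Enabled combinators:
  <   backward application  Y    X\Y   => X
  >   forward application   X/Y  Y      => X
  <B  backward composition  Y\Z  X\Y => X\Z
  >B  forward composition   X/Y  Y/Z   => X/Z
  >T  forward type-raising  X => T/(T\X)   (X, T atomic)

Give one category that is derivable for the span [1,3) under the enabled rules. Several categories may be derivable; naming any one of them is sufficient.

PP

[0,4] S   >
  [0,1] S/(S\PP)   >T
    [0,1] "no" : PP
  [1,4] S\PP   <
    [1,3] PP   >
      [1,2] "ate" : PP/N
      [2,3] "quickly" : N
    [3,4] "park" : (S\PP)\PP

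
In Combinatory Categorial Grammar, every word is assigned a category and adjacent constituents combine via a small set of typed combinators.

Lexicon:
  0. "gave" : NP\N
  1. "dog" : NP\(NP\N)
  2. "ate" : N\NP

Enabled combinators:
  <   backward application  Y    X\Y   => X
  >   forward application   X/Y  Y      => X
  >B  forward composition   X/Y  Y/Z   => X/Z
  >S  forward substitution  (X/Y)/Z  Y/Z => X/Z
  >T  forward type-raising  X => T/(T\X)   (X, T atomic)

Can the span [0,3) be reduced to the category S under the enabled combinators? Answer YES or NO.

NO

NP\N NP\(NP\N) N\NP
CKY chart[0,3] = {N, N/(N\N), NP/(NP\N), PP/(PP\N), S/(S\N)}; S ∉ chart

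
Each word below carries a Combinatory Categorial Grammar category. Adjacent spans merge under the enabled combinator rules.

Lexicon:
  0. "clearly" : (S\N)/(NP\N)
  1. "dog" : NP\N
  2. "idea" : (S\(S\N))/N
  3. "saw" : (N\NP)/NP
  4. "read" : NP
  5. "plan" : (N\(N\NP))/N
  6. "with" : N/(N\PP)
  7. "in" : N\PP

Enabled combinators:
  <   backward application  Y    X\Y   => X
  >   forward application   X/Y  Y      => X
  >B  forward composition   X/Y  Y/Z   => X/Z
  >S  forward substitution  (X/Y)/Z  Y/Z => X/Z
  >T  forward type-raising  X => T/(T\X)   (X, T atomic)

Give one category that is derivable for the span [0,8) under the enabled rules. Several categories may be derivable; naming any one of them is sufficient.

[0,8] S   <
  [0,2] S\N   >
    [0,1] "clearly" : (S\N)/(NP\N)
    [1,2] "dog" : NP\N
  [2,8] S\(S\N)   >
    [2,3] "idea" : (S\(S\N))/N
    [3,8] N   <
      [3,5] N\NP   >
        [3,4] "saw" : (N\NP)/NP
        [4,5] "read" : NP
      [5,8] N\(N\NP)   >
        [5,6] "plan" : (N\(N\NP))/N
        [6,8] N   >
          [6,7] "with" : N/(N\PP)
          [7,8] "in" : N\PP

S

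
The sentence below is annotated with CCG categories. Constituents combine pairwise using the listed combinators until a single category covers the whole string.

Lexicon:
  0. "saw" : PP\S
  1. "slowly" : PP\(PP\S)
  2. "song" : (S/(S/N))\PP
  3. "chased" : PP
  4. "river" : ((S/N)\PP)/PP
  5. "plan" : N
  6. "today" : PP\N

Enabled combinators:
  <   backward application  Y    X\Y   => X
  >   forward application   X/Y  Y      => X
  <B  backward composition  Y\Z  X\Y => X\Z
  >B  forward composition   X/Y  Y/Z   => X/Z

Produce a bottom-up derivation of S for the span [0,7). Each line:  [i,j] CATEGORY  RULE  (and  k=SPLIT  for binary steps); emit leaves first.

[0,1] PP\S  lex  "saw"
[1,2] PP\(PP\S)  lex  "slowly"
[0,2] PP  <  k=1
[2,3] (S/(S/N))\PP  lex  "song"
[0,3] S/(S/N)  <  k=2
[3,4] PP  lex  "chased"
[4,5] ((S/N)\PP)/PP  lex  "river"
[5,6] N  lex  "plan"
[6,7] PP\N  lex  "today"
[5,7] PP  <  k=6
[4,7] (S/N)\PP  >  k=5
[3,7] S/N  <  k=4
[0,7] S  >  k=3

[0,7] S   >
  [0,3] S/(S/N)   <
    [0,2] PP   <
      [0,1] "saw" : PP\S
      [1,2] "slowly" : PP\(PP\S)
    [2,3] "song" : (S/(S/N))\PP
  [3,7] S/N   <
    [3,4] "chased" : PP
    [4,7] (S/N)\PP   >
      [4,5] "river" : ((S/N)\PP)/PP
      [5,7] PP   <
        [5,6] "plan" : N
        [6,7] "today" : PP\N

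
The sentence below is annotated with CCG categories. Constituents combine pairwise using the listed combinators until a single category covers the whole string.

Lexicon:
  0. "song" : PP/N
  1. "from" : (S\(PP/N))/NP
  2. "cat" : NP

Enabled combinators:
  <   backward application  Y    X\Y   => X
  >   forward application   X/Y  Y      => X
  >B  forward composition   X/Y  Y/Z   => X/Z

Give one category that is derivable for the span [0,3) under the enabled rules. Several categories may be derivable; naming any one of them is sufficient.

S

[0,3] S   <
  [0,1] "song" : PP/N
  [1,3] S\(PP/N)   >
    [1,2] "from" : (S\(PP/N))/NP
    [2,3] "cat" : NP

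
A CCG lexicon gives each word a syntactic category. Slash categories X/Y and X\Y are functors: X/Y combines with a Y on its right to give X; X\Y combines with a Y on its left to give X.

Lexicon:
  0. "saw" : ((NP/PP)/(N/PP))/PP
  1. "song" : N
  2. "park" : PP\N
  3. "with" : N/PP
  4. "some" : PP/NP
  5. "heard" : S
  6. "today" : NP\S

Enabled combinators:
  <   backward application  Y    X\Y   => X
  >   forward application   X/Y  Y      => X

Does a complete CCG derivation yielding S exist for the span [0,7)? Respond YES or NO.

NO

((NP/PP)/(N/PP))/PP N PP\N N/PP PP/NP S NP\S
CKY chart[0,7] = {NP}; S ∉ chart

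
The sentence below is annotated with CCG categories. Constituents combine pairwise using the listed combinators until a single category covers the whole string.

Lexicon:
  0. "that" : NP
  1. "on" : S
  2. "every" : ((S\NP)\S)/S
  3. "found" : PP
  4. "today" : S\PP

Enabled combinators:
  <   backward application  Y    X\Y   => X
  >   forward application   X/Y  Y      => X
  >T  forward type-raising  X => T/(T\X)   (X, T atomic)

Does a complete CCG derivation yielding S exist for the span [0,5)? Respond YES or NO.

YES

[0,5] S   >
  [0,1] S/(S\NP)   >T
    [0,1] "that" : NP
  [1,5] S\NP   <
    [1,2] "on" : S
    [2,5] (S\NP)\S   >
      [2,3] "every" : ((S\NP)\S)/S
      [3,5] S   >
        [3,4] S/(S\PP)   >T
          [3,4] "found" : PP
        [4,5] "today" : S\PP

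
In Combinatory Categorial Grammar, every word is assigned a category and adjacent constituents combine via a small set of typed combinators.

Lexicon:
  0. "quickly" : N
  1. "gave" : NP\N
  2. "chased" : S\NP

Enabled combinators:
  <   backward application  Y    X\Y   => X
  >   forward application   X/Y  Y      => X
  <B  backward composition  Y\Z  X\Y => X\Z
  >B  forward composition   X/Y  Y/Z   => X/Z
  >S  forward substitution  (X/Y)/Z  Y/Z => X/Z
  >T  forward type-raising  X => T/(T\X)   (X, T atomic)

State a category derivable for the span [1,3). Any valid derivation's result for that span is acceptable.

[0,3] S   <
  [0,1] "quickly" : N
  [1,3] S\N   <B
    [1,2] "gave" : NP\N
    [2,3] "chased" : S\NP

S\N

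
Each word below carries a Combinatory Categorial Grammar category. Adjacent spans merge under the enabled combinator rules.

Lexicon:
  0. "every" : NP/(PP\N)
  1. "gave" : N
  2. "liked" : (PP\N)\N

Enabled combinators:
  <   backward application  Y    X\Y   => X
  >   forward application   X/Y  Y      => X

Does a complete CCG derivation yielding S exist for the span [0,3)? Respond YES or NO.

NP/(PP\N) N (PP\N)\N
CKY chart[0,3] = {NP}; S ∉ chart

NO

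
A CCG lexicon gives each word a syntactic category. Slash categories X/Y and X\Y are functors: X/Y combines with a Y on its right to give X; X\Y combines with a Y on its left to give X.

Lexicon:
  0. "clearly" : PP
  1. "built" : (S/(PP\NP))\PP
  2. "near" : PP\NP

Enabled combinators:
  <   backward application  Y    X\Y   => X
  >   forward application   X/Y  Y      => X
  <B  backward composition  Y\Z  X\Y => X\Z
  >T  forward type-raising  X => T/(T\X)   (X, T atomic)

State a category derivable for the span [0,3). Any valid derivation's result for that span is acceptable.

S

[0,3] S   >
  [0,2] S/(PP\NP)   <
    [0,1] "clearly" : PP
    [1,2] "built" : (S/(PP\NP))\PP
  [2,3] "near" : PP\NP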